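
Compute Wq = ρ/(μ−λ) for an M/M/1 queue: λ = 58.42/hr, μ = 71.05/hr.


ρ = 58.42/71.05 = 0.8222
Wq = ρ/(μ−λ) = 0.8222/(71.05 − 58.42) = 0.8222/12.63 = 0.06510 hr

Final: 0.06510 hr


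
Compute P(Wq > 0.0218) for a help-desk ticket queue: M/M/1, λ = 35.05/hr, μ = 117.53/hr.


ρ = 35.05/117.53 = 0.2982
P(Wq > t) = ρ·e^{−(μ−λ)t} = 0.2982·e^{−1.7981}
= 0.2982·0.165619 = 0.049391

Final: 0.049391


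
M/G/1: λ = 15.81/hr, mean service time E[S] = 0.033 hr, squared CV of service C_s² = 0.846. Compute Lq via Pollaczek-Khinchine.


ρ = λ·E[S] = 15.81·0.033 = 0.5217
Lq = ρ²(1+C_s²)/(2(1−ρ)) = 0.2722·(1+0.846)/(2·0.4783)
= 0.2722·1.8460/0.9565 = 0.52532

Final: 0.52532


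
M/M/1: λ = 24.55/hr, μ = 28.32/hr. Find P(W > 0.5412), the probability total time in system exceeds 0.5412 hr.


W ~ Exponential(μ−λ) for M/M/1.
μ − λ = 28.32 − 24.55 = 3.7700
P(W > t) = e^{−(μ−λ)t} = e^{−2.0403} = 0.129987

Final: 0.129987


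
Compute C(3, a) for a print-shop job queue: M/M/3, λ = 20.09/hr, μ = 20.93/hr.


a = λ/μ = 0.9599; ρ = a/3 = 0.3200
P₀ = 0.379179 (from M/M/c formula)
C(c,a) = [a^c/(c!(1−ρ))]·P₀ = [0.88437/(6·0.6800)]·0.379179
= 0.21674·0.379179 = 0.082184

Final: 0.082184


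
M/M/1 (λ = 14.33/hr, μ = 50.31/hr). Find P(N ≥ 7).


ρ = 14.33/50.31 = 0.2848
P(N ≥ n) = ρ^n = 0.2848^7 = 0.0001521

Final: 0.0001521


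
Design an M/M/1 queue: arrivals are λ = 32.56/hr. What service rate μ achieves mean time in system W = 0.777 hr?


W = 1/(μ−λ) ⇒ μ − λ = 1/W = 1/0.777 = 1.2870
μ = λ + 1/W = 32.56 + 1.2870 = 33.8470 per hr

Final: 33.8470 /hr


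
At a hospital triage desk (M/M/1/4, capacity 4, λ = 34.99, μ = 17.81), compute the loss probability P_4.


ρ = λ/μ = 34.99/17.81 = 1.9646
P_K = (1−ρ)ρ^K/(1−ρ^(K+1)) = (-0.9646·14.897730)/(1 − 29.268476)
= -14.370747/-28.268476 = 0.508367

Final: 0.508367


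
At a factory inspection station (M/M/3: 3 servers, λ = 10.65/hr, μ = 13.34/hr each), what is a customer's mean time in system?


a = 0.7984; ρ = 0.2661; P₀ = 0.447910
Lq = P₀·a^c·ρ/(c!(1−ρ)²) = 0.01877
Wq = Lq/λ = 0.01877/10.65 = 0.001762 hr
W = Wq + 1/μ = 0.001762 + 0.07496 = 0.07672 hr

Final: 0.07672 hr


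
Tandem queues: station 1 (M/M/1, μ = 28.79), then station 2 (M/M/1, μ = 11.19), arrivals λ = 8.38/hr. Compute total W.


Each node sees arrival rate λ = 8.38/hr (tandem ⇒ throughput preserved).
W₁ = 1/(μ₁−λ) = 1/(28.79−8.38) = 0.04900 hr
W₂ = 1/(μ₂−λ) = 1/(11.19−8.38) = 0.35587 hr
W_total = W₁ + W₂ = 0.04900 + 0.35587 = 0.40487 hr

Final: 0.40487 hr


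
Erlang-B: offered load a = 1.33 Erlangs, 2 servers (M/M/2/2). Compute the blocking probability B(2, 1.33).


B(c,a) = (a^c/c!) / Σ_{k=0}^{c} a^k/k!
a^2/2! = 0.884450
Σ terms (k=0..2): 1.00000 + 1.33000 + 0.88445 = 3.214450
B = 0.884450/3.214450 = 0.275148

Final: 0.275148


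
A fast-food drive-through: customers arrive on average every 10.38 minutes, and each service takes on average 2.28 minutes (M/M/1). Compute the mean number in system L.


λ = 60/10.38 = 5.7803 /hr
μ = 60/2.28 = 26.3158 /hr
ρ = λ/μ = 5.7803/26.3158 = 0.2197
L = ρ/(1−ρ) = 0.2197/0.7803 = 0.2815

Final: 0.2815


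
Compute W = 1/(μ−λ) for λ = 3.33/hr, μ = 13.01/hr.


W = 1/(μ−λ) = 1/(13.01 − 3.33) = 1/9.68 = 0.1033 hr

Final: 0.1033 hr


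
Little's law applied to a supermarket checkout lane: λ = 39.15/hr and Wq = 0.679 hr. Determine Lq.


Lq = λWq = 39.15·0.679 = 26.5829

Final: 26.5829


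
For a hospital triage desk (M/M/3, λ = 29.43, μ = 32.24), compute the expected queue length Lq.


a = λ/μ = 0.9128; ρ = a/3 = 0.3043
P₀ = 0.398136
Lq = P₀·a^c·ρ / (c!·(1−ρ)²) = 0.398136·0.76065·0.3043/(6·0.48403)
= 0.03173

Final: 0.03173


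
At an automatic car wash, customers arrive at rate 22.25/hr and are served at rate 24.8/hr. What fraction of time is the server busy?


ρ = λ/μ = 22.25/24.8 = 0.8972

Final: 0.8972


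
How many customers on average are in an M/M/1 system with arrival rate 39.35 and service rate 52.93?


ρ = λ/μ = 39.35/52.93 = 0.7434
L = ρ/(1−ρ) = 0.7434/(1 − 0.7434) = 0.7434/0.2566 = 2.8976

Final: 2.8976


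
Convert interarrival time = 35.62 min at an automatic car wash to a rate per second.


λ = 1/(interarrival time) in consistent units.
1 second = 0.0166667 min, so λ = 0.0166667/35.62 = 0.0004679 per second

Final: 0.0004679 /sec


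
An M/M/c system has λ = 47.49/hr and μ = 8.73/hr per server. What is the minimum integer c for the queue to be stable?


Stability requires cμ > λ ⇔ c > λ/μ.
λ/μ = 47.49/8.73 = 5.4399
Minimum integer c = ⌊5.4399⌋ + 1 = 6
Check: 6·8.73 = 52.38 > 47.49, while 5·8.73 = 43.65 ≤ 47.49

Final: 6 servers


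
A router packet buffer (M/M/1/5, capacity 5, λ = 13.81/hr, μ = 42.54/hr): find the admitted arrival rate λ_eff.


ρ = 0.3246; P_K = (1−ρ)ρ^5/(1−ρ^6) = 0.002438
λ_eff = λ(1 − P_K) = 13.81·(1 − 0.002438) = 13.81·0.997562 = 13.7763 /hr

Final: 13.7763 /hr


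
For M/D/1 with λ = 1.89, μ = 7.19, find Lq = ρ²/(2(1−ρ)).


ρ = 1.89/7.19 = 0.2629
M/D/1: Lq = ρ²/(2(1−ρ)) = 0.06910/(2·0.7371) = 0.04687

Final: 0.04687


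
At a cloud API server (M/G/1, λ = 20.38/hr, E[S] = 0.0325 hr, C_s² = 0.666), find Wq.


ρ = λ·E[S] = 20.38·0.0325 = 0.6623
E[S²] = E[S]²(1+C_s²) = 0.0325²·(1+0.666) = 0.001760
Wq = λ·E[S²]/(2(1−ρ)) = 20.38·0.001760/(2·0.3377) = 0.05311 hr

Final: 0.05311 hr


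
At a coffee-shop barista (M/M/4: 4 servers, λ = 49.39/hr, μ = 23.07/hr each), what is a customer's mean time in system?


a = 2.1409; ρ = 0.5352; P₀ = 0.111717
Lq = P₀·a^c·ρ/(c!(1−ρ)²) = 0.24227
Wq = Lq/λ = 0.24227/49.39 = 0.004905 hr
W = Wq + 1/μ = 0.004905 + 0.04335 = 0.04825 hr

Final: 0.04825 hr


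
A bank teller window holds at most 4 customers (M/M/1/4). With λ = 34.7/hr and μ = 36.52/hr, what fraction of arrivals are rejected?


ρ = λ/μ = 34.7/36.52 = 0.9502
P_K = (1−ρ)ρ^K/(1−ρ^(K+1)) = (0.04984·0.815070)/(1 − 0.774450)
= 0.040620/0.225550 = 0.180091

Final: 0.180091


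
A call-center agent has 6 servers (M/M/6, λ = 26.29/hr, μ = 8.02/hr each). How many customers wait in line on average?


a = λ/μ = 3.2781; ρ = a/6 = 0.5463
P₀ = 0.036649
Lq = P₀·a^c·ρ / (c!·(1−ρ)²) = 0.036649·1240.78721·0.5463/(720·0.20581)
= 0.16766

Final: 0.16766


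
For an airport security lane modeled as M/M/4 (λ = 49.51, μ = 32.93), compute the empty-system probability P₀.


a = λ/μ = 49.51/32.93 = 1.5035; ρ = a/c = 0.3759
Σ_{k=0}^{3} a^k/k! (terms k=0..3) = 1.00000 + 1.50349 + 1.13024 + 0.56644 = 4.20017
Tail: a^4/(4!(1−ρ)) = 5.10981/(24·0.6241) = 0.34113
P₀ = 1/(4.20017 + 0.34113) = 1/4.54131 = 0.220201

Final: 0.220201


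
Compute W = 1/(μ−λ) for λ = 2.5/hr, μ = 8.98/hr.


W = 1/(μ−λ) = 1/(8.98 − 2.5) = 1/6.48 = 0.1543 hr

Final: 0.1543 hr


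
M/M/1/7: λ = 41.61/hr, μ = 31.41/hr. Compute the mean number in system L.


ρ = 41.61/31.41 = 1.3247
L = ρ[1 − (K+1)ρ^K + Kρ^(K+1)] / [(1−ρ)(1−ρ^(K+1))]
Numerator: 1.3247·(1 − 8·7.159925 + 7·9.485020) = 13.400698
Denominator: (-0.3247)·(-8.485020) = 2.755403
L = 13.400698/2.755403 = 4.8634

Final: 4.8634


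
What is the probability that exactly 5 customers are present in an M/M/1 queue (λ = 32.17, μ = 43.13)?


ρ = 32.17/43.13 = 0.7459
P_n = (1−ρ)·ρ^n = (1 − 0.7459)·0.7459^5 = 0.2541·0.230865 = 0.058666

Final: 0.058666


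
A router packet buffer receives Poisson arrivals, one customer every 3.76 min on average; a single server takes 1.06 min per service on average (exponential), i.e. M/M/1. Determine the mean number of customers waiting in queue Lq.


λ = 60/3.76 = 15.9574 /hr
μ = 60/1.06 = 56.6038 /hr
ρ = λ/μ = 15.9574/56.6038 = 0.2819
Lq = ρ²/(1−ρ) = 0.07948/0.7181 = 0.1107

Final: 0.1107


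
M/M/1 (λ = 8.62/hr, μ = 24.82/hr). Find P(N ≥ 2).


ρ = 8.62/24.82 = 0.3473
P(N ≥ n) = ρ^n = 0.3473^2 = 0.120618

Final: 0.120618


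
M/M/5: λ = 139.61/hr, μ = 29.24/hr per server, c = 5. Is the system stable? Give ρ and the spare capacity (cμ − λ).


Total capacity cμ = 5·29.24 = 146.20/hr
ρ = λ/(cμ) = 139.61/146.20 = 0.9549
Stable ⇔ ρ < 1: YES
Spare capacity = cμ − λ = 146.20 − 139.61 = 6.59/hr

Final: ρ = 0.9549; stable; margin = 6.59/hr


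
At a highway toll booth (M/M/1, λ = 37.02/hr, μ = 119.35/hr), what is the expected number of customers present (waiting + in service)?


ρ = λ/μ = 37.02/119.35 = 0.3102
L = ρ/(1−ρ) = 0.3102/(1 − 0.3102) = 0.3102/0.6898 = 0.4497

Final: 0.4497


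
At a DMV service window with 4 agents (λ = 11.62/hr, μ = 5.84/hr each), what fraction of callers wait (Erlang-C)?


a = λ/μ = 1.9897; ρ = a/4 = 0.4974
P₀ = 0.131898 (from M/M/c formula)
C(c,a) = [a^c/(c!(1−ρ))]·P₀ = [15.67376/(24·0.5026)]·0.131898
= 1.29947·0.131898 = 0.171398

Final: 0.171398


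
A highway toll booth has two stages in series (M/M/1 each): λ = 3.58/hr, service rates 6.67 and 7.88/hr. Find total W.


Each node sees arrival rate λ = 3.58/hr (tandem ⇒ throughput preserved).
W₁ = 1/(μ₁−λ) = 1/(6.67−3.58) = 0.32362 hr
W₂ = 1/(μ₂−λ) = 1/(7.88−3.58) = 0.23256 hr
W_total = W₁ + W₂ = 0.32362 + 0.23256 = 0.55618 hr

Final: 0.55618 hr


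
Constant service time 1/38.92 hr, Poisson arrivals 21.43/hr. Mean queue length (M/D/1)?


ρ = 21.43/38.92 = 0.5506
M/D/1: Lq = ρ²/(2(1−ρ)) = 0.3032/(2·0.4494) = 0.33733

Final: 0.33733


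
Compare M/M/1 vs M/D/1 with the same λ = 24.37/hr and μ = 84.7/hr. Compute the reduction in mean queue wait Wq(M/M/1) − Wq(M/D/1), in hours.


ρ = 24.37/84.7 = 0.2877
Wq(M/M/1) = ρ/(μ−λ) = 0.2877/60.33 = 0.004769 hr
Wq(M/D/1) = ρ/(2(μ−λ)) = 0.002385 hr
Savings = 0.004769 − 0.002385 = 0.002385 hr

Final: 0.002385 hr


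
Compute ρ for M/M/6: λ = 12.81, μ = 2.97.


ρ = λ/(cμ) = 12.81/(6·2.97) = 12.81/17.82 = 0.7189

Final: 0.7189


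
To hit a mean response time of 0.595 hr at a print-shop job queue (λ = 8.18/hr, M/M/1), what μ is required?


W = 1/(μ−λ) ⇒ μ − λ = 1/W = 1/0.595 = 1.6807
μ = λ + 1/W = 8.18 + 1.6807 = 9.8607 per hr

Final: 9.8607 /hr


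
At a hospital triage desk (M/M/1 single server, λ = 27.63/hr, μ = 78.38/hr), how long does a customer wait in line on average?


ρ = 27.63/78.38 = 0.3525
Wq = ρ/(μ−λ) = 0.3525/(78.38 − 27.63) = 0.3525/50.75 = 0.006946 hr

Final: 0.006946 hr


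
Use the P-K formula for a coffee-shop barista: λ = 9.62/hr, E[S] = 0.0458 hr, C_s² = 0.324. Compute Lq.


ρ = λ·E[S] = 9.62·0.0458 = 0.4406
Lq = ρ²(1+C_s²)/(2(1−ρ)) = 0.1941·(1+0.324)/(2·0.5594)
= 0.1941·1.3240/1.1188 = 0.22973

Final: 0.22973


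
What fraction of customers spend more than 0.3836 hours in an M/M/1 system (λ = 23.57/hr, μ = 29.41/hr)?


W ~ Exponential(μ−λ) for M/M/1.
μ − λ = 29.41 − 23.57 = 5.8400
P(W > t) = e^{−(μ−λ)t} = e^{−2.2402} = 0.106435

Final: 0.106435


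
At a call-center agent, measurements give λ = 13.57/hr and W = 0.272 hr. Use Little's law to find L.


L = λW = 13.57·0.272 = 3.6910

Final: 3.6910


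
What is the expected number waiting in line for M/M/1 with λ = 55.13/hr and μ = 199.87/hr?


ρ = 55.13/199.87 = 0.2758
Lq = ρ²/(1−ρ) = 0.07608/0.7242 = 0.1051

Final: 0.1051


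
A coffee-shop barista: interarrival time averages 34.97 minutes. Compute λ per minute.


λ = 1/(interarrival time) in consistent units.
1 minute = 1 min, so λ = 1/34.97 = 0.02860 per minute

Final: 0.02860 /min


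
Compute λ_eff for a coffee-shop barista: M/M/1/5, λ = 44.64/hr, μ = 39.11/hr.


ρ = 1.1414; P_K = (1−ρ)ρ^5/(1−ρ^6) = 0.226163
λ_eff = λ(1 − P_K) = 44.64·(1 − 0.226163) = 44.64·0.773837 = 34.5441 /hr

Final: 34.5441 /hr


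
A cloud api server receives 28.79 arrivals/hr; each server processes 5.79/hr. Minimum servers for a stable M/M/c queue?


Stability requires cμ > λ ⇔ c > λ/μ.
λ/μ = 28.79/5.79 = 4.9724
Minimum integer c = ⌊4.9724⌋ + 1 = 5
Check: 5·5.79 = 28.95 > 28.79, while 4·5.79 = 23.16 ≤ 28.79

Final: 5 servers


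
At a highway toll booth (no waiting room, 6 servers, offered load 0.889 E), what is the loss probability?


B(c,a) = (a^c/c!) / Σ_{k=0}^{c} a^k/k!
a^6/6! = 0.0006856
Σ terms (k=0..6): 1.00000 + 0.88900 + 0.39516 + 0.11710 + 0.02603 + 0.004627 + 0.0006856 = 2.432598
B = 0.0006856/2.432598 = 0.0002818

Final: 0.0002818


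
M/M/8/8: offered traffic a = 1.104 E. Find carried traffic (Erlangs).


B(8,1.104) = 0.00001815 (Erlang-B)
Carried load = a(1 − B) = 1.104·(1 − 0.00001815) = 1.104·0.999982 = 1.1040 E

Final: 1.1040 Erlangs


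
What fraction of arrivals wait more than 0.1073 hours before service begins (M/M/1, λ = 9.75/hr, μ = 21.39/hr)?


ρ = 9.75/21.39 = 0.4558
P(Wq > t) = ρ·e^{−(μ−λ)t} = 0.4558·e^{−1.2490}
= 0.4558·0.286799 = 0.130729

Final: 0.130729


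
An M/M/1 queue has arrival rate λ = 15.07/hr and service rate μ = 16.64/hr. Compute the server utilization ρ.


ρ = λ/μ = 15.07/16.64 = 0.9056

Final: 0.9056


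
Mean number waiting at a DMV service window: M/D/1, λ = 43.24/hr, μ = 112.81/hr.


ρ = 43.24/112.81 = 0.3833
M/D/1: Lq = ρ²/(2(1−ρ)) = 0.1469/(2·0.6167) = 0.11912

Final: 0.11912


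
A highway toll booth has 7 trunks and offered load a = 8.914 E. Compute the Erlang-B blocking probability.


B(c,a) = (a^c/c!) / Σ_{k=0}^{c} a^k/k!
a^7/7! = 887.315099
Σ terms (k=0..7): 1.00000 + 8.91400 + 39.72970 + 118.05018 + 263.07482 + 469.00978 + 696.79220 + 887.31510 = 2483.885777
B = 887.315099/2483.885777 = 0.357229

Final: 0.357229


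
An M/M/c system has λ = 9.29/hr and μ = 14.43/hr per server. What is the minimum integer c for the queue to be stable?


Stability requires cμ > λ ⇔ c > λ/μ.
λ/μ = 9.29/14.43 = 0.6438
Minimum integer c = ⌊0.6438⌋ + 1 = 1
Check: 1·14.43 = 14.43 > 9.29, while 0·14.43 = 0.00 ≤ 9.29

Final: 1 servers


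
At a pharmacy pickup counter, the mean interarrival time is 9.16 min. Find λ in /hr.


λ = 1/(interarrival time) in consistent units.
1 hour = 60 min, so λ = 60/9.16 = 6.5502 per hour

Final: 6.5502 /hr


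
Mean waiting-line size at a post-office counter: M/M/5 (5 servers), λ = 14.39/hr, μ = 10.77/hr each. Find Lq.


a = λ/μ = 1.3361; ρ = a/5 = 0.2672
P₀ = 0.262641
Lq = P₀·a^c·ρ / (c!·(1−ρ)²) = 0.262641·4.25819·0.2672/(120·0.53696)
= 0.004638

Final: 0.004638


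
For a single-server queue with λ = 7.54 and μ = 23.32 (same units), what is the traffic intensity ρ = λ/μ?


ρ = λ/μ = 7.54/23.32 = 0.3233

Final: 0.3233


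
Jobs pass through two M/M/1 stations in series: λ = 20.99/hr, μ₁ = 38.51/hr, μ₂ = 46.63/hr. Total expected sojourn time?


Each node sees arrival rate λ = 20.99/hr (tandem ⇒ throughput preserved).
W₁ = 1/(μ₁−λ) = 1/(38.51−20.99) = 0.05708 hr
W₂ = 1/(μ₂−λ) = 1/(46.63−20.99) = 0.03900 hr
W_total = W₁ + W₂ = 0.05708 + 0.03900 = 0.09608 hr

Final: 0.09608 hr


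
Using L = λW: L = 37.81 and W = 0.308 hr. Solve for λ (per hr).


λ = L/W = 37.81/0.308 = 122.7597 /hr

Final: 122.7597 /hr


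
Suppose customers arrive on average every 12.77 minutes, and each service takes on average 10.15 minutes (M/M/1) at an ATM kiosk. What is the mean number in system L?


λ = 60/12.77 = 4.6985 /hr
μ = 60/10.15 = 5.9113 /hr
ρ = λ/μ = 4.6985/5.9113 = 0.7948
L = ρ/(1−ρ) = 0.7948/0.2052 = 3.8740

Final: 3.8740


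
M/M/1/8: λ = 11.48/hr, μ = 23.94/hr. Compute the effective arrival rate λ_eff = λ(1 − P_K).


ρ = 0.4795; P_K = (1−ρ)ρ^8/(1−ρ^9) = 0.001457
λ_eff = λ(1 − P_K) = 11.48·(1 − 0.001457) = 11.48·0.998543 = 11.4633 /hr

Final: 11.4633 /hr


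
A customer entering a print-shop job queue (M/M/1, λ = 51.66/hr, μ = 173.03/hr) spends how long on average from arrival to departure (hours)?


W = 1/(μ−λ) = 1/(173.03 − 51.66) = 1/121.37 = 0.008239 hr

Final: 0.008239 hr


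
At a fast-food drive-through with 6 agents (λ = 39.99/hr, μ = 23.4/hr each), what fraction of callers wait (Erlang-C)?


a = λ/μ = 1.7090; ρ = a/6 = 0.2848
P₀ = 0.180949 (from M/M/c formula)
C(c,a) = [a^c/(c!(1−ρ))]·P₀ = [24.91227/(720·0.7152)]·0.180949
= 0.04838·0.180949 = 0.008754

Final: 0.008754


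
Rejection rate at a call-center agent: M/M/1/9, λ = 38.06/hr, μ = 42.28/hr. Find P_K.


ρ = λ/μ = 38.06/42.28 = 0.9002
P_K = (1−ρ)ρ^K/(1−ρ^(K+1)) = (0.09981·0.388154)/(1 − 0.349412)
= 0.038742/0.650588 = 0.059549

Final: 0.059549


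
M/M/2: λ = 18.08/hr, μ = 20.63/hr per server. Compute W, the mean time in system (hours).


a = 0.8764; ρ = 0.4382; P₀ = 0.390630
Lq = P₀·a^c·ρ/(c!(1−ρ)²) = 0.20827
Wq = Lq/λ = 0.20827/18.08 = 0.01152 hr
W = Wq + 1/μ = 0.01152 + 0.04847 = 0.05999 hr

Final: 0.05999 hr


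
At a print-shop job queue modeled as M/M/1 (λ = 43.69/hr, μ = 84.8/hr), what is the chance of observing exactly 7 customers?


ρ = 43.69/84.8 = 0.5152
P_n = (1−ρ)·ρ^n = (1 − 0.5152)·0.5152^7 = 0.4848·0.009636 = 0.004671

Final: 0.004671


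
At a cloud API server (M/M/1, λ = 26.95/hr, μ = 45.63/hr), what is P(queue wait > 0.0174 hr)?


ρ = 26.95/45.63 = 0.5906
P(Wq > t) = ρ·e^{−(μ−λ)t} = 0.5906·e^{−0.3250}
= 0.5906·0.722504 = 0.426726

Final: 0.426726


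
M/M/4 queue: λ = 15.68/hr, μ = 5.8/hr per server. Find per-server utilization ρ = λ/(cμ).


ρ = λ/(cμ) = 15.68/(4·5.8) = 15.68/23.20 = 0.6759

Final: 0.6759


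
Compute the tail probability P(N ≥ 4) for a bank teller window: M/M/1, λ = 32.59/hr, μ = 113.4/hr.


ρ = 32.59/113.4 = 0.2874
P(N ≥ n) = ρ^n = 0.2874^4 = 0.006822

Final: 0.006822


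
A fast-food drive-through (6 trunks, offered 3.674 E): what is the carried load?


B(6,3.674) = 0.094167 (Erlang-B)
Carried load = a(1 − B) = 3.674·(1 − 0.094167) = 3.674·0.905833 = 3.3280 E

Final: 3.3280 Erlangs


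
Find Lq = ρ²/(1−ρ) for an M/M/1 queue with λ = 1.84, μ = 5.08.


ρ = 1.84/5.08 = 0.3622
Lq = ρ²/(1−ρ) = 0.1312/0.6378 = 0.2057

Final: 0.2057


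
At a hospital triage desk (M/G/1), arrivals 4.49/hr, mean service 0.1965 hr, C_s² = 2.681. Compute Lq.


ρ = λ·E[S] = 4.49·0.1965 = 0.8823
Lq = ρ²(1+C_s²)/(2(1−ρ)) = 0.7784·(1+2.681)/(2·0.1177)
= 0.7784·3.6810/0.2354 = 12.17088

Final: 12.17088


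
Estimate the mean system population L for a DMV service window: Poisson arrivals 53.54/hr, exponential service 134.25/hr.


ρ = λ/μ = 53.54/134.25 = 0.3988
L = ρ/(1−ρ) = 0.3988/(1 − 0.3988) = 0.3988/0.6012 = 0.6634

Final: 0.6634


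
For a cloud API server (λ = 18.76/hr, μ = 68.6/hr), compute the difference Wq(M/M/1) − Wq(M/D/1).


ρ = 18.76/68.6 = 0.2735
Wq(M/M/1) = ρ/(μ−λ) = 0.2735/49.84 = 0.005487 hr
Wq(M/D/1) = ρ/(2(μ−λ)) = 0.002743 hr
Savings = 0.005487 − 0.002743 = 0.002743 hr

Final: 0.002743 hr


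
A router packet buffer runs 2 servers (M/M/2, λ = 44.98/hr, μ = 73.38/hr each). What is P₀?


a = λ/μ = 44.98/73.38 = 0.6130; ρ = a/c = 0.3065
Σ_{k=0}^{1} a^k/k! (terms k=0..1) = 1.00000 + 0.61297 = 1.61297
Tail: a^2/(2!(1−ρ)) = 0.37574/(2·0.6935) = 0.27089
P₀ = 1/(1.61297 + 0.27089) = 1/1.88387 = 0.530823

Final: 0.530823


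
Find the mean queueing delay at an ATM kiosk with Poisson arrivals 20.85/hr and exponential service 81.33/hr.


ρ = 20.85/81.33 = 0.2564
Wq = ρ/(μ−λ) = 0.2564/(81.33 − 20.85) = 0.2564/60.48 = 0.004239 hr

Final: 0.004239 hr


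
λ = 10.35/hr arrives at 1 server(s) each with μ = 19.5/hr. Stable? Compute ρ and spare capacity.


Total capacity cμ = 1·19.5 = 19.50/hr
ρ = λ/(cμ) = 10.35/19.50 = 0.5308
Stable ⇔ ρ < 1: YES
Spare capacity = cμ − λ = 19.50 − 10.35 = 9.15/hr

Final: ρ = 0.5308; stable; margin = 9.15/hr


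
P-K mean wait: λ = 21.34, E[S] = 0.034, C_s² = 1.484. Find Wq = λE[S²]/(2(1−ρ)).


ρ = λ·E[S] = 21.34·0.034 = 0.7256
E[S²] = E[S]²(1+C_s²) = 0.034²·(1+1.484) = 0.002872
Wq = λ·E[S²]/(2(1−ρ)) = 21.34·0.002872/(2·0.2744) = 0.11164 hr

Final: 0.11164 hr


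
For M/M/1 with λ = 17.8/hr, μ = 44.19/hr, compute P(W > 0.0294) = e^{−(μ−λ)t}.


W ~ Exponential(μ−λ) for M/M/1.
μ − λ = 44.19 − 17.8 = 26.3900
P(W > t) = e^{−(μ−λ)t} = e^{−0.7759} = 0.460305

Final: 0.460305


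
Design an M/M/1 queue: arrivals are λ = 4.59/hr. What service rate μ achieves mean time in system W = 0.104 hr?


W = 1/(μ−λ) ⇒ μ − λ = 1/W = 1/0.104 = 9.6154
μ = λ + 1/W = 4.59 + 9.6154 = 14.2054 per hr

Final: 14.2054 /hr


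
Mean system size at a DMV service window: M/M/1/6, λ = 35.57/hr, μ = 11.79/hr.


ρ = 35.57/11.79 = 3.0170
L = ρ[1 − (K+1)ρ^K + Kρ^(K+1)] / [(1−ρ)(1−ρ^(K+1))]
Numerator: 3.0170·(1 − 7·754.085102 + 6·2275.047249) = 25260.093672
Denominator: (-2.0170)·(-2274.047249) = 4586.670363
L = 25260.093672/4586.670363 = 5.5073

Final: 5.5073


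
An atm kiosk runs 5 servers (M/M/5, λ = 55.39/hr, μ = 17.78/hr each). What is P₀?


a = λ/μ = 55.39/17.78 = 3.1153; ρ = a/c = 0.6231
Σ_{k=0}^{4} a^k/k! (terms k=0..4) = 1.00000 + 3.11530 + 4.85254 + 5.03904 + 3.92453 = 17.93140
Tail: a^5/(5!(1−ρ)) = 293.42563/(120·0.3769) = 6.48700
P₀ = 1/(17.93140 + 6.48700) = 1/24.41841 = 0.040953

Final: 0.040953


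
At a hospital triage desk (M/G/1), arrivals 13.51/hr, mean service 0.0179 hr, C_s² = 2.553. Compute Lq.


ρ = λ·E[S] = 13.51·0.0179 = 0.2418
Lq = ρ²(1+C_s²)/(2(1−ρ)) = 0.05848·(1+2.553)/(2·0.7582)
= 0.05848·3.5530/1.5163 = 0.13703

Final: 0.13703


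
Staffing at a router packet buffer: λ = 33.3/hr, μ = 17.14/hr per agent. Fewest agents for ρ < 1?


Stability requires cμ > λ ⇔ c > λ/μ.
λ/μ = 33.3/17.14 = 1.9428
Minimum integer c = ⌊1.9428⌋ + 1 = 2
Check: 2·17.14 = 34.28 > 33.3, while 1·17.14 = 17.14 ≤ 33.3

Final: 2 servers


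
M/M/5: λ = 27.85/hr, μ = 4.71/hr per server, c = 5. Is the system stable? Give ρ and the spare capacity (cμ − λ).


Total capacity cμ = 5·4.71 = 23.55/hr
ρ = λ/(cμ) = 27.85/23.55 = 1.1826
Stable ⇔ ρ < 1: NO
Spare capacity = cμ − λ = 23.55 − 27.85 = -4.30/hr

Final: ρ = 1.1826; unstable; margin = -4.30/hr


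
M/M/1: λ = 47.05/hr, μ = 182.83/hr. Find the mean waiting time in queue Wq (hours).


ρ = 47.05/182.83 = 0.2573
Wq = ρ/(μ−λ) = 0.2573/(182.83 − 47.05) = 0.2573/135.78 = 0.001895 hr

Final: 0.001895 hr


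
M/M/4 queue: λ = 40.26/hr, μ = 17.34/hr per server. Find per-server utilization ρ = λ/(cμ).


ρ = λ/(cμ) = 40.26/(4·17.34) = 40.26/69.36 = 0.5804

Final: 0.5804


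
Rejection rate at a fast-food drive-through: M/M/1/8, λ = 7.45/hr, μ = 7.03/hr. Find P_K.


ρ = λ/μ = 7.45/7.03 = 1.0597
P_K = (1−ρ)ρ^K/(1−ρ^(K+1)) = (-0.05974·1.590771)/(1 − 1.685810)
= -0.095039/-0.685810 = 0.138579

Final: 0.138579


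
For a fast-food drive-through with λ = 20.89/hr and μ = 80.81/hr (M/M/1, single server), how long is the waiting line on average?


ρ = 20.89/80.81 = 0.2585
Lq = ρ²/(1−ρ) = 0.06683/0.7415 = 0.09012

Final: 0.09012


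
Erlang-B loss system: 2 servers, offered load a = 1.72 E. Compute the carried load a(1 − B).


B(2,1.72) = 0.352258 (Erlang-B)
Carried load = a(1 − B) = 1.72·(1 − 0.352258) = 1.72·0.647742 = 1.1141 E

Final: 1.1141 Erlangs


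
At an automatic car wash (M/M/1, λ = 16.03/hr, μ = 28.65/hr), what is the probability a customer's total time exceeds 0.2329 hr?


W ~ Exponential(μ−λ) for M/M/1.
μ − λ = 28.65 − 16.03 = 12.6200
P(W > t) = e^{−(μ−λ)t} = e^{−2.9392} = 0.052908

Final: 0.052908


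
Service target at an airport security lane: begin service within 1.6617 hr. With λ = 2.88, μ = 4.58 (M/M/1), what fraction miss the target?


ρ = 2.88/4.58 = 0.6288
P(Wq > t) = ρ·e^{−(μ−λ)t} = 0.6288·e^{−2.8249}
= 0.6288·0.059315 = 0.037299

Final: 0.037299


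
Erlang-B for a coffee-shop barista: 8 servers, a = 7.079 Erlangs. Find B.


B(c,a) = (a^c/c!) / Σ_{k=0}^{c} a^k/k!
a^8/8! = 156.406492
Σ terms (k=0..8): 1.00000 + 7.07900 + 25.05612 + 59.12409 + 104.63486 + 148.14204 + 174.78291 + 176.75546 + 156.40649 = 852.980985
B = 156.406492/852.980985 = 0.183365

Final: 0.183365


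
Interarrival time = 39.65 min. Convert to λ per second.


λ = 1/(interarrival time) in consistent units.
1 second = 0.0166667 min, so λ = 0.0166667/39.65 = 0.0004203 per second

Final: 0.0004203 /sec


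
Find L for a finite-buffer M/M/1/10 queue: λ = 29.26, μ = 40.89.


ρ = 29.26/40.89 = 0.7156
L = ρ[1 − (K+1)ρ^K + Kρ^(K+1)] / [(1−ρ)(1−ρ^(K+1))]
Numerator: 0.7156·(1 − 11·0.035202 + 10·0.025190) = 0.618742
Denominator: (0.2844)·(0.974810) = 0.277257
L = 0.618742/0.277257 = 2.2317

Final: 2.2317


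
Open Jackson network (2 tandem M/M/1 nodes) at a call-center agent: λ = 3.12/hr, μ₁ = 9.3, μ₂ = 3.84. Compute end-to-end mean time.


Each node sees arrival rate λ = 3.12/hr (tandem ⇒ throughput preserved).
W₁ = 1/(μ₁−λ) = 1/(9.3−3.12) = 0.16181 hr
W₂ = 1/(μ₂−λ) = 1/(3.84−3.12) = 1.38889 hr
W_total = W₁ + W₂ = 0.16181 + 1.38889 = 1.55070 hr

Final: 1.55070 hr


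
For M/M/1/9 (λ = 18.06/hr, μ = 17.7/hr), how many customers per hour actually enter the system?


ρ = 1.0203; P_K = (1−ρ)ρ^9/(1−ρ^10) = 0.109301
λ_eff = λ(1 − P_K) = 18.06·(1 − 0.109301) = 18.06·0.890699 = 16.0860 /hr

Final: 16.0860 /hr


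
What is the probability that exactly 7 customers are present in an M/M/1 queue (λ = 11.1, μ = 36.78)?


ρ = 11.1/36.78 = 0.3018
P_n = (1−ρ)·ρ^n = (1 − 0.3018)·0.3018^7 = 0.6982·0.0002280 = 0.0001592

Final: 0.0001592


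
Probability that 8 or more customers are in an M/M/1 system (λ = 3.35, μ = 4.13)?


ρ = 3.35/4.13 = 0.8111
P(N ≥ n) = ρ^n = 0.8111^8 = 0.187395

Final: 0.187395


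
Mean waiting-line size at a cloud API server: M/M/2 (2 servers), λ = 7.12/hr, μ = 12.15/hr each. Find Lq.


a = λ/μ = 0.5860; ρ = a/2 = 0.2930
P₀ = 0.546785
Lq = P₀·a^c·ρ / (c!·(1−ρ)²) = 0.546785·0.34341·0.2930/(2·0.49984)
= 0.05503

Final: 0.05503


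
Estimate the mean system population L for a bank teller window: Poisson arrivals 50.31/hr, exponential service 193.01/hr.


ρ = λ/μ = 50.31/193.01 = 0.2607
L = ρ/(1−ρ) = 0.2607/(1 − 0.2607) = 0.2607/0.7393 = 0.3526

Final: 0.3526


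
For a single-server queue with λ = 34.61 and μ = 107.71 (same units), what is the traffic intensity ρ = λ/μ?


ρ = λ/μ = 34.61/107.71 = 0.3213

Final: 0.3213


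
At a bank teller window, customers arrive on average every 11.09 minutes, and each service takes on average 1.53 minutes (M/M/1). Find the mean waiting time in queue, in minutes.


λ = 60/11.09 = 5.4103 /hr
μ = 60/1.53 = 39.2157 /hr
ρ = λ/μ = 5.4103/39.2157 = 0.1380
Wq = ρ/(μ−λ) = 0.1380/(39.2157−5.4103) = 0.004081 hr
In minutes: 0.004081·60 = 0.2449 min

Final: 0.2449 min


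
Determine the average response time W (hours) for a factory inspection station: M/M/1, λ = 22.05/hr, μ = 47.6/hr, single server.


W = 1/(μ−λ) = 1/(47.6 − 22.05) = 1/25.55 = 0.03914 hr

Final: 0.03914 hr


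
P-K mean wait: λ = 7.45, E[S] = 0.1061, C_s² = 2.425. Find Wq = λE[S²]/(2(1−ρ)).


ρ = λ·E[S] = 7.45·0.1061 = 0.7904
E[S²] = E[S]²(1+C_s²) = 0.1061²·(1+2.425) = 0.038556
Wq = λ·E[S²]/(2(1−ρ)) = 7.45·0.038556/(2·0.2096) = 0.68536 hr

Final: 0.68536 hr


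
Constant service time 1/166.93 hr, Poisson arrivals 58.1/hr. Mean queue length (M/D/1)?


ρ = 58.1/166.93 = 0.3481
M/D/1: Lq = ρ²/(2(1−ρ)) = 0.1211/(2·0.6519) = 0.09291

Final: 0.09291


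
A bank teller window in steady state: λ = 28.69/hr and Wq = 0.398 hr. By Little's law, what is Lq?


Lq = λWq = 28.69·0.398 = 11.4186

Final: 11.4186


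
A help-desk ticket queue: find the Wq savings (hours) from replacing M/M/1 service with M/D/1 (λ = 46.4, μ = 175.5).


ρ = 46.4/175.5 = 0.2644
Wq(M/M/1) = ρ/(μ−λ) = 0.2644/129.10 = 0.002048 hr
Wq(M/D/1) = ρ/(2(μ−λ)) = 0.001024 hr
Savings = 0.002048 − 0.001024 = 0.001024 hr

Final: 0.001024 hr


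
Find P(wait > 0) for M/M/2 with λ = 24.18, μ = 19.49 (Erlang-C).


a = λ/μ = 1.2406; ρ = a/2 = 0.6203
P₀ = 0.234326 (from M/M/c formula)
C(c,a) = [a^c/(c!(1−ρ))]·P₀ = [1.53918/(2·0.3797)]·0.234326
= 2.02693·0.234326 = 0.474962

Final: 0.474962


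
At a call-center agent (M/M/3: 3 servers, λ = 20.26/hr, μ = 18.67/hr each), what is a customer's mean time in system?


a = 1.0852; ρ = 0.3617; P₀ = 0.332488
Lq = P₀·a^c·ρ/(c!(1−ρ)²) = 0.06287
Wq = Lq/λ = 0.06287/20.26 = 0.003103 hr
W = Wq + 1/μ = 0.003103 + 0.05356 = 0.05667 hr

Final: 0.05667 hr


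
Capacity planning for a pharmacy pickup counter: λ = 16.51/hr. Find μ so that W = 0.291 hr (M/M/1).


W = 1/(μ−λ) ⇒ μ − λ = 1/W = 1/0.291 = 3.4364
μ = λ + 1/W = 16.51 + 3.4364 = 19.9464 per hr

Final: 19.9464 /hr


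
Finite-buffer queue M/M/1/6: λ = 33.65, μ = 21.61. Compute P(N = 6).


ρ = λ/μ = 33.65/21.61 = 1.5571
P_K = (1−ρ)ρ^K/(1−ρ^(K+1)) = (-0.5571·14.255479)/(1 − 22.197911)
= -7.942432/-21.197911 = 0.374680

Final: 0.374680


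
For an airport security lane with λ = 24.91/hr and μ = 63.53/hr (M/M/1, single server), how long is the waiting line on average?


ρ = 24.91/63.53 = 0.3921
Lq = ρ²/(1−ρ) = 0.1537/0.6079 = 0.2529

Final: 0.2529


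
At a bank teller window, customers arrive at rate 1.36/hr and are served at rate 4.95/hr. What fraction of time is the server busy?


ρ = λ/μ = 1.36/4.95 = 0.2747

Final: 0.2747


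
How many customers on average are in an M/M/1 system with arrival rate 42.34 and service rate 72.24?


ρ = λ/μ = 42.34/72.24 = 0.5861
L = ρ/(1−ρ) = 0.5861/(1 − 0.5861) = 0.5861/0.4139 = 1.4161

Final: 1.4161


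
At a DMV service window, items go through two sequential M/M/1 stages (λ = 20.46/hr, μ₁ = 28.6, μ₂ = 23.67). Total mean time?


Each node sees arrival rate λ = 20.46/hr (tandem ⇒ throughput preserved).
W₁ = 1/(μ₁−λ) = 1/(28.6−20.46) = 0.12285 hr
W₂ = 1/(μ₂−λ) = 1/(23.67−20.46) = 0.31153 hr
W_total = W₁ + W₂ = 0.12285 + 0.31153 = 0.43438 hr

Final: 0.43438 hr


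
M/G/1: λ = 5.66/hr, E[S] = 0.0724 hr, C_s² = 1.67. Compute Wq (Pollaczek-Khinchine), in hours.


ρ = λ·E[S] = 5.66·0.0724 = 0.4098
E[S²] = E[S]²(1+C_s²) = 0.0724²·(1+1.67) = 0.013995
Wq = λ·E[S²]/(2(1−ρ)) = 5.66·0.013995/(2·0.5902) = 0.06711 hr

Final: 0.06711 hr


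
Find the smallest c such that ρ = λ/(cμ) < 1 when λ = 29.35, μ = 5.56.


Stability requires cμ > λ ⇔ c > λ/μ.
λ/μ = 29.35/5.56 = 5.2788
Minimum integer c = ⌊5.2788⌋ + 1 = 6
Check: 6·5.56 = 33.36 > 29.35, while 5·5.56 = 27.80 ≤ 29.35

Final: 6 servers


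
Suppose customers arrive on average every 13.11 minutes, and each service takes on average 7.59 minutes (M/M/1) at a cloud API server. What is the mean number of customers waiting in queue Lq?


λ = 60/13.11 = 4.5767 /hr
μ = 60/7.59 = 7.9051 /hr
ρ = λ/μ = 4.5767/7.9051 = 0.5789
Lq = ρ²/(1−ρ) = 0.3352/0.4211 = 0.7961

Final: 0.7961


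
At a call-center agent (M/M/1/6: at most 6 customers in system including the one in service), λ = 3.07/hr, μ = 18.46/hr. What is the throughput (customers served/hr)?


ρ = 0.1663; P_K = (1−ρ)ρ^6/(1−ρ^7) = 0.00001764
λ_eff = λ(1 − P_K) = 3.07·(1 − 0.00001764) = 3.07·0.999982 = 3.0699 /hr

Final: 3.0699 /hr


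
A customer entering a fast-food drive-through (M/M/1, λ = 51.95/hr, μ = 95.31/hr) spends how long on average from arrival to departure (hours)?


W = 1/(μ−λ) = 1/(95.31 − 51.95) = 1/43.36 = 0.02306 hr

Final: 0.02306 hr


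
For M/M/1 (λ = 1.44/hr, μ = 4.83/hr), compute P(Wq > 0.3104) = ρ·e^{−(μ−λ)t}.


ρ = 1.44/4.83 = 0.2981
P(Wq > t) = ρ·e^{−(μ−λ)t} = 0.2981·e^{−1.0523}
= 0.2981·0.349149 = 0.104094

Final: 0.104094


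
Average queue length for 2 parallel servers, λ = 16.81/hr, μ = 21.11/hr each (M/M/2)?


a = λ/μ = 0.7963; ρ = a/2 = 0.3982
P₀ = 0.430459
Lq = P₀·a^c·ρ / (c!·(1−ρ)²) = 0.430459·0.63410·0.3982/(2·0.36222)
= 0.15002

Final: 0.15002


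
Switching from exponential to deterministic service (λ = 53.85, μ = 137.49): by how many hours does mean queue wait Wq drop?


ρ = 53.85/137.49 = 0.3917
Wq(M/M/1) = ρ/(μ−λ) = 0.3917/83.64 = 0.004683 hr
Wq(M/D/1) = ρ/(2(μ−λ)) = 0.002341 hr
Savings = 0.004683 − 0.002341 = 0.002341 hr

Final: 0.002341 hr


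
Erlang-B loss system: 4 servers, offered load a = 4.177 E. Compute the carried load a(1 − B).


B(4,4.177) = 0.327485 (Erlang-B)
Carried load = a(1 − B) = 4.177·(1 − 0.327485) = 4.177·0.672515 = 2.8091 E

Final: 2.8091 Erlangs


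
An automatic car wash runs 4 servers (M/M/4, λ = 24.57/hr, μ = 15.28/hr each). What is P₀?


a = λ/μ = 24.57/15.28 = 1.6080; ρ = a/c = 0.4020
Σ_{k=0}^{3} a^k/k! (terms k=0..3) = 1.00000 + 1.60798 + 1.29281 + 0.69294 = 4.59373
Tail: a^4/(4!(1−ρ)) = 6.68540/(24·0.5980) = 0.46581
P₀ = 1/(4.59373 + 0.46581) = 1/5.05954 = 0.197646

Final: 0.197646


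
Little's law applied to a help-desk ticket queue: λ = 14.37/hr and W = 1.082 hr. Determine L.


L = λW = 14.37·1.082 = 15.5483

Final: 15.5483


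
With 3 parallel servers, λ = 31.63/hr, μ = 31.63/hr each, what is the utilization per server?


ρ = λ/(cμ) = 31.63/(3·31.63) = 31.63/94.89 = 0.3333

Final: 0.3333


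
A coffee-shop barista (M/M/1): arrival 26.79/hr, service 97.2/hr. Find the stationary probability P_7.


ρ = 26.79/97.2 = 0.2756
P_n = (1−ρ)·ρ^n = (1 − 0.2756)·0.2756^7 = 0.7244·0.0001208 = 0.00008752

Final: 0.00008752


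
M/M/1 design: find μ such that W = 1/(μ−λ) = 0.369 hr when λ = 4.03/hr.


W = 1/(μ−λ) ⇒ μ − λ = 1/W = 1/0.369 = 2.7100
μ = λ + 1/W = 4.03 + 2.7100 = 6.7400 per hr

Final: 6.7400 /hr


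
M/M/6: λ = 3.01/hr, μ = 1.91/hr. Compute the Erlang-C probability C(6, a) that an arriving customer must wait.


a = λ/μ = 1.5759; ρ = a/6 = 0.2627
P₀ = 0.206747 (from M/M/c formula)
C(c,a) = [a^c/(c!(1−ρ))]·P₀ = [15.31788/(720·0.7373)]·0.206747
= 0.02885·0.206747 = 0.005965

Final: 0.005965


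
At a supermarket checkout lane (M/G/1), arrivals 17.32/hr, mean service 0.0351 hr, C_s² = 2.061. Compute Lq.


ρ = λ·E[S] = 17.32·0.0351 = 0.6079
Lq = ρ²(1+C_s²)/(2(1−ρ)) = 0.3696·(1+2.061)/(2·0.3921)
= 0.3696·3.0610/0.7841 = 1.44272

Final: 1.44272


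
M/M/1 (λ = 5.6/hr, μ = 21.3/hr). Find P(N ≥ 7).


ρ = 5.6/21.3 = 0.2629
P(N ≥ n) = ρ^n = 0.2629^7 = 0.00008683

Final: 0.00008683


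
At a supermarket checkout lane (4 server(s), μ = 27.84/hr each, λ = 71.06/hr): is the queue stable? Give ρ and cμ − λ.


Total capacity cμ = 4·27.84 = 111.36/hr
ρ = λ/(cμ) = 71.06/111.36 = 0.6381
Stable ⇔ ρ < 1: YES
Spare capacity = cμ − λ = 111.36 − 71.06 = 40.30/hr

Final: ρ = 0.6381; stable; margin = 40.30/hr


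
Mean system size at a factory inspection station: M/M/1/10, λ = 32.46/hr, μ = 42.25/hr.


ρ = 32.46/42.25 = 0.7683
L = ρ[1 − (K+1)ρ^K + Kρ^(K+1)] / [(1−ρ)(1−ρ^(K+1))]
Numerator: 0.7683·(1 − 11·0.071650 + 10·0.055048) = 0.585682
Denominator: (0.2317)·(0.944952) = 0.218961
L = 0.585682/0.218961 = 2.6748

Final: 2.6748


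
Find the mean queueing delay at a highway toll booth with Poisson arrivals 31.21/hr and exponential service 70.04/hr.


ρ = 31.21/70.04 = 0.4456
Wq = ρ/(μ−λ) = 0.4456/(70.04 − 31.21) = 0.4456/38.83 = 0.01148 hr

Final: 0.01148 hr


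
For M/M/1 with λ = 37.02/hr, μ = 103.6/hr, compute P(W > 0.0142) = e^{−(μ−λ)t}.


W ~ Exponential(μ−λ) for M/M/1.
μ − λ = 103.6 − 37.02 = 66.5800
P(W > t) = e^{−(μ−λ)t} = e^{−0.9454} = 0.388510

Final: 0.388510


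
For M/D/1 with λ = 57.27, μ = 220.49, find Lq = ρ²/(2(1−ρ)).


ρ = 57.27/220.49 = 0.2597
M/D/1: Lq = ρ²/(2(1−ρ)) = 0.06746/(2·0.7403) = 0.04557

Final: 0.04557


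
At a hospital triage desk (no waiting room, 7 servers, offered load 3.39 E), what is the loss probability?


B(c,a) = (a^c/c!) / Σ_{k=0}^{c} a^k/k!
a^7/7! = 1.020863
Σ terms (k=0..7): 1.00000 + 3.39000 + 5.74605 + 6.49304 + 5.50285 + 3.73093 + 2.10798 + 1.02086 = 28.991705
B = 1.020863/28.991705 = 0.035212

Final: 0.035212


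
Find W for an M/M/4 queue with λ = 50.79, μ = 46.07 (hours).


a = 1.1025; ρ = 0.2756; P₀ = 0.331297
Lq = P₀·a^c·ρ/(c!(1−ρ)²) = 0.01071
Wq = Lq/λ = 0.01071/50.79 = 0.0002109 hr
W = Wq + 1/μ = 0.0002109 + 0.02171 = 0.02192 hr

Final: 0.02192 hr


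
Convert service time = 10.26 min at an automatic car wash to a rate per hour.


μ = 1/(service time) in consistent units.
1 hour = 60 min, so μ = 60/10.26 = 5.8480 per hour

Final: 5.8480 /hr


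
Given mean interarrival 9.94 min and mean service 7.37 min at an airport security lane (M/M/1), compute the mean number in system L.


λ = 60/9.94 = 6.0362 /hr
μ = 60/7.37 = 8.1411 /hr
ρ = λ/μ = 6.0362/8.1411 = 0.7414
L = ρ/(1−ρ) = 0.7414/0.2586 = 2.8677

Final: 2.8677


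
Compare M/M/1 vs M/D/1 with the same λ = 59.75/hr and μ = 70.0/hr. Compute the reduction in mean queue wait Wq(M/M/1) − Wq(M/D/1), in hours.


ρ = 59.75/70.0 = 0.8536
Wq(M/M/1) = ρ/(μ−λ) = 0.8536/10.25 = 0.08328 hr
Wq(M/D/1) = ρ/(2(μ−λ)) = 0.04164 hr
Savings = 0.08328 − 0.04164 = 0.04164 hr

Final: 0.04164 hr


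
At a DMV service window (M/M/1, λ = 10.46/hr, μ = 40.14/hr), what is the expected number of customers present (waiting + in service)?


ρ = λ/μ = 10.46/40.14 = 0.2606
L = ρ/(1−ρ) = 0.2606/(1 − 0.2606) = 0.2606/0.7394 = 0.3524

Final: 0.3524


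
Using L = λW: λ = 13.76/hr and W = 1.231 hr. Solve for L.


L = λW = 13.76·1.231 = 16.9386

Final: 16.9386


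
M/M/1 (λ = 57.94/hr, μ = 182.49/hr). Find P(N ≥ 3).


ρ = 57.94/182.49 = 0.3175
P(N ≥ n) = ρ^n = 0.3175^3 = 0.032005

Final: 0.032005


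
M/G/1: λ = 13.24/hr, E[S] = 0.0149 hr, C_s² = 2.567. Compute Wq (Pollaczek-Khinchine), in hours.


ρ = λ·E[S] = 13.24·0.0149 = 0.1973
E[S²] = E[S]²(1+C_s²) = 0.0149²·(1+2.567) = 0.0007919
Wq = λ·E[S²]/(2(1−ρ)) = 13.24·0.0007919/(2·0.8027) = 0.006531 hr

Final: 0.006531 hr


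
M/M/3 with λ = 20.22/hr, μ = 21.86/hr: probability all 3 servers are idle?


a = λ/μ = 20.22/21.86 = 0.9250; ρ = a/c = 0.3083
Σ_{k=0}^{2} a^k/k! (terms k=0..2) = 1.00000 + 0.92498 + 0.42779 = 2.35277
Tail: a^3/(3!(1−ρ)) = 0.79139/(6·0.6917) = 0.19070
P₀ = 1/(2.35277 + 0.19070) = 1/2.54346 = 0.393165

Final: 0.393165


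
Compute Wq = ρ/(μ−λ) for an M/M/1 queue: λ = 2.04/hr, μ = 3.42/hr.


ρ = 2.04/3.42 = 0.5965
Wq = ρ/(μ−λ) = 0.5965/(3.42 − 2.04) = 0.5965/1.38 = 0.4322 hr

Final: 0.4322 hr


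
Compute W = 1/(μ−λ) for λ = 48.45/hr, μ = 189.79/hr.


W = 1/(μ−λ) = 1/(189.79 − 48.45) = 1/141.34 = 0.007075 hr

Final: 0.007075 hr


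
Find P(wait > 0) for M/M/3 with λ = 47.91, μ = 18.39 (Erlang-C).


a = λ/μ = 2.6052; ρ = a/3 = 0.8684
P₀ = 0.034021 (from M/M/c formula)
C(c,a) = [a^c/(c!(1−ρ))]·P₀ = [17.68208/(6·0.1316)]·0.034021
= 22.39486·0.034021 = 0.761894

Final: 0.761894


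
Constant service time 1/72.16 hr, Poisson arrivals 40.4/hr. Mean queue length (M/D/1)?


ρ = 40.4/72.16 = 0.5599
M/D/1: Lq = ρ²/(2(1−ρ)) = 0.3135/(2·0.4401) = 0.35609

Final: 0.35609
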